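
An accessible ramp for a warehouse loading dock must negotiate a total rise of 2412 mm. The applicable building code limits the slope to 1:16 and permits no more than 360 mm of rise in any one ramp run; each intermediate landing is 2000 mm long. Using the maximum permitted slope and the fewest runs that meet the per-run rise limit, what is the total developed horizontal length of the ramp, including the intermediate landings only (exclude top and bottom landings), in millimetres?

2412 / 360 = 6.70, so 7 ramp runs are needed. That means 6 intermediate landings.
Ramp run (horizontal) at 1:16: 2412 × 16 = 38592 mm.
6 intermediate landings contribute 6 × 2000 = 12000 mm.
Developed length = 38592 + 12000 = 50592 mm.

50592 mm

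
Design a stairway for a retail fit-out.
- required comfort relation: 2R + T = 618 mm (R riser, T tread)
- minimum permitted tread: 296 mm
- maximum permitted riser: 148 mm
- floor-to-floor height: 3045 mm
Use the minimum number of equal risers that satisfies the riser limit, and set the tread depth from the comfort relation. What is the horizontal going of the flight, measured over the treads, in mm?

6560 mm

3045 / 148 = 20.574 → round up to 21 risers.
R = 3045 ÷ 21 = 145 mm.
Tread T = 618 − 2 × 145 = 328 mm (≥ 296 mm).
Treads = 21 − 1 = 20; going = 20 × 328 = 6560 mm.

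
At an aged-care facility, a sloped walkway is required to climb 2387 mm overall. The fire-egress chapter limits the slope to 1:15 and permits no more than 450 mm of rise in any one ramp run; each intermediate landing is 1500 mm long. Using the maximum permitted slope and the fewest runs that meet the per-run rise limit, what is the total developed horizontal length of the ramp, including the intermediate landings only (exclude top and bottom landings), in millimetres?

⌈2387/450⌉ = 6 ramp runs. That means 5 intermediate landings.
Horizontal run for 2387 mm of rise at 1:15 is 2387 × 15 = 35805 mm.
Intermediate landings: 5 × 1500 = 7500 mm.
Developed length = 35805 + 7500 = 43305 mm.

43305 mm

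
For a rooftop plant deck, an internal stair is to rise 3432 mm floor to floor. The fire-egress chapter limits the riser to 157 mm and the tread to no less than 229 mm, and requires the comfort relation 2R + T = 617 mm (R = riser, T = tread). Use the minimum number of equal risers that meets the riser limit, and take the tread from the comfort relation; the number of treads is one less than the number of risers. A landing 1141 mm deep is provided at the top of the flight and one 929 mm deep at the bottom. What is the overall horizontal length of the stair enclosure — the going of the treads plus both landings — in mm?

8475 mm

3432 / 157 = 21.86, so 22 risers are needed.
Each riser is 3432/22 = 156 mm (≤ 157 mm).
T = 617 − 2·156 = 305 mm, which satisfies the 229 mm minimum.
Treads = 22 − 1 = 21; going = 21 × 305 = 6405 mm.
Enclosure = 6405 + 1141 + 929 = 8475 mm.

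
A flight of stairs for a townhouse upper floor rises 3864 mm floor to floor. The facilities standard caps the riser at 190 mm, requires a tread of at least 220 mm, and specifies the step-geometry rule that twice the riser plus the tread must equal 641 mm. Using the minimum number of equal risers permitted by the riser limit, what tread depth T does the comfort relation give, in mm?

3864 / 190 = 20.34, so 21 risers are needed.
R = 3864 ÷ 21 = 184 mm.
Tread T = 641 − 2 × 184 = 273 mm (≥ 220 mm).

273 mm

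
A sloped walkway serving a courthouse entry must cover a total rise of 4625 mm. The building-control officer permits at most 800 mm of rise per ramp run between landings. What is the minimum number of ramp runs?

At most 800 each: 4625/800 = 5.78, giving 6 ramp runs.

6 runs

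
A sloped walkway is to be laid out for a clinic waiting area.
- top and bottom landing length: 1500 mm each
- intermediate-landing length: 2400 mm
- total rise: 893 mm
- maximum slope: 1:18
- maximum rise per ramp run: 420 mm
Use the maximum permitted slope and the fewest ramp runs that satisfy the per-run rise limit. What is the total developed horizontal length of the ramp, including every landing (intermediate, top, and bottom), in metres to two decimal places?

23.87 m

893 / 420 = 2.13, so 3 ramp runs are needed. That means 2 intermediate landings.
Horizontal run for 893 mm of rise at 1:18 is 893 × 18 = 16074 mm.
Intermediate landings: 2 × 2400 = 4800 mm.
Top and bottom landings: 2 × 1500 = 3000 mm.
Total = 16074 + 4800 + 3000 = 23874 mm.
= 23.87 m.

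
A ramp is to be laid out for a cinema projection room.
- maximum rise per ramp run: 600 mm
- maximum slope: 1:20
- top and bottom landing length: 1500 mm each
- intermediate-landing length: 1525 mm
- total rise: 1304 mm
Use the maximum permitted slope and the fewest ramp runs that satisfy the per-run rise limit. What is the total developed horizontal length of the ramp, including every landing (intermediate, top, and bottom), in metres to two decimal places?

32.13 m

1304 / 600 = 2.173 → round up to 3 ramp runs. That means 2 intermediate landings.
Horizontal run for 1304 mm of rise at 1:20 is 1304 × 20 = 26080 mm.
2 intermediate landings contribute 2 × 1525 = 3050 mm.
Top and bottom landings: 2 × 1500 = 3000 mm.
Total = 26080 + 3050 + 3000 = 32130 mm.
= 32.13 m.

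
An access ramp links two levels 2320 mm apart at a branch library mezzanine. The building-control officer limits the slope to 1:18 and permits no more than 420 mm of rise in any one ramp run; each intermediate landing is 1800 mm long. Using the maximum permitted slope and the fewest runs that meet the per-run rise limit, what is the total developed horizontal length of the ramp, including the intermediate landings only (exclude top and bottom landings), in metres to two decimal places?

At most 420 each: 2320/420 = 5.52, giving 6 ramp runs. That means 5 intermediate landings.
Ramp run (horizontal) at 1:18: 2320 × 18 = 41760 mm.
Intermediate landings: 5 × 1800 = 9000 mm.
Developed length = 41760 + 9000 = 50760 mm.
= 50.76 m.

50.76 m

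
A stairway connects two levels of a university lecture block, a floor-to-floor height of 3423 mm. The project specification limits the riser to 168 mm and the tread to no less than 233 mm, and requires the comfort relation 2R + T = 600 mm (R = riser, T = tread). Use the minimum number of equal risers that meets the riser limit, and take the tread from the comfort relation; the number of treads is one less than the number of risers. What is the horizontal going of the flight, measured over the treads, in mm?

3423 / 168 = 20.375 → round up to 21 risers.
Riser R = 3423 / 21 = 163 mm, within the 168 mm limit.
Tread T = 600 − 2 × 163 = 274 mm (≥ 233 mm).
21 risers give 20 treads; going = 20 × 274 = 5480 mm.

5480 mm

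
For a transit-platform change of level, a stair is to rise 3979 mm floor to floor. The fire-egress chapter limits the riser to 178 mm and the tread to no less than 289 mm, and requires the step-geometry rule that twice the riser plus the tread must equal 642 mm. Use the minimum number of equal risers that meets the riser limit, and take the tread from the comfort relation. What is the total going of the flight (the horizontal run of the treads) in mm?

3979 / 178 = 22.35, so 23 risers are needed.
Riser R = 3979 / 23 = 173 mm, within the 178 mm limit.
From 2R + T = 642: T = 642 − 346 = 296 mm.
23 risers give 22 treads; going = 22 × 296 = 6512 mm.

6512 mm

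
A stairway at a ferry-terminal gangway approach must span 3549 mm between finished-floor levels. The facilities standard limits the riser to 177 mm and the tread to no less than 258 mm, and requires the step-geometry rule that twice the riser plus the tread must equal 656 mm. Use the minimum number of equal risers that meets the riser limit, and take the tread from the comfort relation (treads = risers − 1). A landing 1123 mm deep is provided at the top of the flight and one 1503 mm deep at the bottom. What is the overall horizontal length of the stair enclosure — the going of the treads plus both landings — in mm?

8986 mm

⌈3549/177⌉ = 21 risers.
Each riser is 3549/21 = 169 mm (≤ 177 mm).
From 2R + T = 656: T = 656 − 338 = 318 mm.
Treads = 21 − 1 = 20; going = 20 × 318 = 6360 mm.
Add landings: 6360 + 1123 + 1503 = 8986 mm.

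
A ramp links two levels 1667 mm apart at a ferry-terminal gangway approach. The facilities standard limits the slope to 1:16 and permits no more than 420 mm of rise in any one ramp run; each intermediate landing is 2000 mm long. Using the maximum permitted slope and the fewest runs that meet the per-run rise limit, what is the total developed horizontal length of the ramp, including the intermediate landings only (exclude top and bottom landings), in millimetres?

32672 mm

At most 420 each: 1667/420 = 3.97, giving 4 ramp runs. That means 3 intermediate landings.
Ramp run (horizontal) at 1:16: 1667 × 16 = 26672 mm.
3 intermediate landings contribute 3 × 2000 = 6000 mm.
Total developed length = 26672 + 6000 = 32672 mm.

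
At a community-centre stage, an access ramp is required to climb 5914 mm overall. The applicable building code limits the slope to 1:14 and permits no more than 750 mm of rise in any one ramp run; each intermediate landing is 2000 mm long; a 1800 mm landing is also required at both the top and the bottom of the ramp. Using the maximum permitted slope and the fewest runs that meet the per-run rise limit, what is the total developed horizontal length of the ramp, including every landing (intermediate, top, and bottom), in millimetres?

100396 mm

At most 750 each: 5914/750 = 7.89, giving 8 ramp runs. That means 7 intermediate landings.
Horizontal run for 5914 mm of rise at 1:14 is 5914 × 14 = 82796 mm.
Intermediate landings: 7 × 2000 = 14000 mm.
Top and bottom landings: 2 × 1800 = 3600 mm.
Total = 82796 + 14000 + 3600 = 100396 mm.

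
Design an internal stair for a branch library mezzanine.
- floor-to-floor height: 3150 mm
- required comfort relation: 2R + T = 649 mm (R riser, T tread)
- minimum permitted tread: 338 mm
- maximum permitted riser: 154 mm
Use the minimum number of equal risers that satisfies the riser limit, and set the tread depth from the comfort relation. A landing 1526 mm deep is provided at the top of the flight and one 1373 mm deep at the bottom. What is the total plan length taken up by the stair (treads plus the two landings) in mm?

⌈3150/154⌉ = 21 risers.
R = 3150 ÷ 21 = 150 mm.
Tread T = 649 − 2 × 150 = 349 mm (≥ 338 mm).
Going = (21 − 1) × 349 = 6980 mm.
Add landings: 6980 + 1526 + 1373 = 9879 mm.

9879 mm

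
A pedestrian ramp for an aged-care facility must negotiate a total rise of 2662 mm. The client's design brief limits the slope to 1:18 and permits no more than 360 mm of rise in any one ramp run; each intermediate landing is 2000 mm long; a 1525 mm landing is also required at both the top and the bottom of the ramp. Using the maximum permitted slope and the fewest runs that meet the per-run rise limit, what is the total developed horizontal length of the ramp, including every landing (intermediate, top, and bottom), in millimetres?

64966 mm

At most 360 each: 2662/360 = 7.39, giving 8 ramp runs. That means 7 intermediate landings.
Ramp run (horizontal) at 1:18: 2662 × 18 = 47916 mm.
Intermediate landings: 7 × 2000 = 14000 mm.
Top and bottom landings: 2 × 1525 = 3050 mm.
Total = 47916 + 14000 + 3050 = 64966 mm.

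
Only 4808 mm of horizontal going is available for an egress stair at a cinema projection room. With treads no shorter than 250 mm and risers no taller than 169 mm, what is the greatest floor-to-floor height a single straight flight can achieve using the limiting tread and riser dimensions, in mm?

3380 mm

4808 / 250 = 19.23, so 19 treads fit.
Risers = treads + 1 = 20.
Maximum height = 20 × 169 = 3380 mm.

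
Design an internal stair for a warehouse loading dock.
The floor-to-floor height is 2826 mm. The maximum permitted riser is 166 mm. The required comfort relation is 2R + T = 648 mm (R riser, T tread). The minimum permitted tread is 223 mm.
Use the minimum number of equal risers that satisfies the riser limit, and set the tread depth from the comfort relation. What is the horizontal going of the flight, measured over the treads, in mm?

5678 mm

2826 / 166 = 17.024 → round up to 18 risers.
R = 2826 ÷ 18 = 157 mm.
T = 648 − 2·157 = 334 mm, which satisfies the 223 mm minimum.
Treads = 18 − 1 = 17; going = 17 × 334 = 5678 mm.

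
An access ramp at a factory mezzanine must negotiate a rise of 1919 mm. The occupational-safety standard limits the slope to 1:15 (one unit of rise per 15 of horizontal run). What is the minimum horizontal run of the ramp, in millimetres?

At 1:15 the run is 15 × 1919 = 28785 mm.

28785 mm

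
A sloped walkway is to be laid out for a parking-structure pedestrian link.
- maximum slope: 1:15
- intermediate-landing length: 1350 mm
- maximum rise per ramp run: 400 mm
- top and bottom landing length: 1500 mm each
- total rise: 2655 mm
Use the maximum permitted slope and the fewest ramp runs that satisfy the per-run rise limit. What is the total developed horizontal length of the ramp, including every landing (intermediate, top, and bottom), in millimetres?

50925 mm

2655 / 400 = 6.64, so 7 ramp runs are needed. That means 6 intermediate landings.
Ramp run (horizontal) at 1:15: 2655 × 15 = 39825 mm.
Intermediate landings: 6 × 1350 = 8100 mm.
Top and bottom landings: 2 × 1500 = 3000 mm.
Total = 39825 + 8100 + 3000 = 50925 mm.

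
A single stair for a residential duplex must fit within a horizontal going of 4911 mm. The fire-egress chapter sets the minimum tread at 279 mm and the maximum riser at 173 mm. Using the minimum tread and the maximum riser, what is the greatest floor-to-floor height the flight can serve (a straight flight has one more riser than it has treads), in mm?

3114 mm

4911 / 279 = 17.60, so 17 treads fit.
Risers = treads + 1 = 18.
Maximum height = 18 × 173 = 3114 mm.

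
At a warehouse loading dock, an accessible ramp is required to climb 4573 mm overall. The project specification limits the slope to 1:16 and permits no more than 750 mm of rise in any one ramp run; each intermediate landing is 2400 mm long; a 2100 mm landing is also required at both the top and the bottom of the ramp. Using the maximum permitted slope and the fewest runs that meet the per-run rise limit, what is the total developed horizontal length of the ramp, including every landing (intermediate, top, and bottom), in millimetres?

4573 / 750 = 6.10, so 7 ramp runs are needed. That means 6 intermediate landings.
Horizontal run for 4573 mm of rise at 1:16 is 4573 × 16 = 73168 mm.
6 intermediate landings contribute 6 × 2400 = 14400 mm.
Top and bottom landings: 2 × 2100 = 4200 mm.
Total = 73168 + 14400 + 4200 = 91768 mm.

91768 mm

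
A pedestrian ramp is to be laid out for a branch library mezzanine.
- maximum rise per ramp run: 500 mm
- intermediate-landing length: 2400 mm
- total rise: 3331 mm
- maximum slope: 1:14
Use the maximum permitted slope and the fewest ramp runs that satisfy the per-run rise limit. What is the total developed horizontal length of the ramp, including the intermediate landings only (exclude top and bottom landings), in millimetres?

61034 mm

3331 / 500 = 6.66, so 7 ramp runs are needed. That means 6 intermediate landings.
Horizontal run for 3331 mm of rise at 1:14 is 3331 × 14 = 46634 mm.
Intermediate landings: 6 × 2400 = 14400 mm.
Developed length = 46634 + 14400 = 61034 mm.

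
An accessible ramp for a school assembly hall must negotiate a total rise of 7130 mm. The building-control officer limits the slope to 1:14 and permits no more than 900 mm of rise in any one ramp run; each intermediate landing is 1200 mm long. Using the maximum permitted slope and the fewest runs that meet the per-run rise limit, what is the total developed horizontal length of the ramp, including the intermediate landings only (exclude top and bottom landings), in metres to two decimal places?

108.22 m

7130 / 900 = 7.92, so 8 ramp runs are needed. That means 7 intermediate landings.
Ramp run (horizontal) at 1:14: 7130 × 14 = 99820 mm.
Intermediate landings: 7 × 1200 = 8400 mm.
Total developed length = 99820 + 8400 = 108220 mm.
= 108.22 m.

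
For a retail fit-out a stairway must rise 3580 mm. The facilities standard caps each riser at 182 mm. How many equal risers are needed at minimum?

3580 / 182 = 19.670 → round up to 20 risers.

20 risers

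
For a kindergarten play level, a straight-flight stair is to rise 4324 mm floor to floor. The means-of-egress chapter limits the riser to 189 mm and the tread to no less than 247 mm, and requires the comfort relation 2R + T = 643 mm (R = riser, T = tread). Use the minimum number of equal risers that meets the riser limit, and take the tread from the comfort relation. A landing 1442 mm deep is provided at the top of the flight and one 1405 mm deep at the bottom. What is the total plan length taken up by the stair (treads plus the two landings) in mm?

8721 mm

At most 189 each: 4324/189 = 22.88, giving 23 risers.
Each riser is 4324/23 = 188 mm (≤ 189 mm).
From 2R + T = 643: T = 643 − 376 = 267 mm.
23 risers give 22 treads; going = 22 × 267 = 5874 mm.
Enclosure = 5874 + 1442 + 1405 = 8721 mm.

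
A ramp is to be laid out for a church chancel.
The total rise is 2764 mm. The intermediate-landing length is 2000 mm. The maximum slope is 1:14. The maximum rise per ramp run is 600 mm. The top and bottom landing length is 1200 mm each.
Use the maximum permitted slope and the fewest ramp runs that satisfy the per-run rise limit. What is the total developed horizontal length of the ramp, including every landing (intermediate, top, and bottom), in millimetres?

49096 mm

2764 / 600 = 4.61, so 5 ramp runs are needed. That means 4 intermediate landings.
Ramp run (horizontal) at 1:14: 2764 × 14 = 38696 mm.
Intermediate landings: 4 × 2000 = 8000 mm.
Top and bottom landings: 2 × 1200 = 2400 mm.
Total = 38696 + 8000 + 2400 = 49096 mm.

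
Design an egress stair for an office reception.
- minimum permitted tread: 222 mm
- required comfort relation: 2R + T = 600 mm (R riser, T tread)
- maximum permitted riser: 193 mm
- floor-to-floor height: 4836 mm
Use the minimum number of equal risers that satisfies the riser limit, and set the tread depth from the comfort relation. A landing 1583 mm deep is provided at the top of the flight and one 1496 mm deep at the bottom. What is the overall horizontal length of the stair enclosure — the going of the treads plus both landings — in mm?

8779 mm

4836 / 193 = 25.06, so 26 risers are needed.
R = 4836 ÷ 26 = 186 mm.
T = 600 − 2·186 = 228 mm, which satisfies the 222 mm minimum.
Going = (26 − 1) × 228 = 5700 mm.
Enclosure = 5700 + 1583 + 1496 = 8779 mm.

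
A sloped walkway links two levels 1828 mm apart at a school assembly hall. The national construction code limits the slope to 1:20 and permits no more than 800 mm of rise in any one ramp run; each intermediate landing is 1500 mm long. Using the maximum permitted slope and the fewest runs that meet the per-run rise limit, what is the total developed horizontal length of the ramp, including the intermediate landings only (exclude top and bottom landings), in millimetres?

39560 mm

At most 800 each: 1828/800 = 2.29, giving 3 ramp runs. That means 2 intermediate landings.
Horizontal run for 1828 mm of rise at 1:20 is 1828 × 20 = 36560 mm.
2 intermediate landings contribute 2 × 1500 = 3000 mm.
Total developed length = 36560 + 3000 = 39560 mm.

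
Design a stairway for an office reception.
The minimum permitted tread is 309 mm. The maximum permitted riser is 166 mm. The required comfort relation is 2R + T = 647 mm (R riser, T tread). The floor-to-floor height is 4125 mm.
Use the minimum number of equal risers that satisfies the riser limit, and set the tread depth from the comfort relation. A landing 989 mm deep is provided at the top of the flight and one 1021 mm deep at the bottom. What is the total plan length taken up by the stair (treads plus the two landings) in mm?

⌈4125/166⌉ = 25 risers.
Riser R = 4125 / 25 = 165 mm, within the 166 mm limit.
Tread T = 647 − 2 × 165 = 317 mm (≥ 309 mm).
Going = (25 − 1) × 317 = 7608 mm.
Add landings: 7608 + 989 + 1021 = 9618 mm.

9618 mm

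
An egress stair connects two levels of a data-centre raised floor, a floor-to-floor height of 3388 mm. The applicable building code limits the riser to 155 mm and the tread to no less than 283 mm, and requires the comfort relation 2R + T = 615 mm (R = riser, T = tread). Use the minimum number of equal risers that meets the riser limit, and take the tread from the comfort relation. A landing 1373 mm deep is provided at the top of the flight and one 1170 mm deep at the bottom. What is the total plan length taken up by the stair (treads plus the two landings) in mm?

8990 mm

3388 / 155 = 21.858 → round up to 22 risers.
Each riser is 3388/22 = 154 mm (≤ 155 mm).
Tread T = 615 − 2 × 154 = 307 mm (≥ 283 mm).
Going = (22 − 1) × 307 = 6447 mm.
Add landings: 6447 + 1373 + 1170 = 8990 mm.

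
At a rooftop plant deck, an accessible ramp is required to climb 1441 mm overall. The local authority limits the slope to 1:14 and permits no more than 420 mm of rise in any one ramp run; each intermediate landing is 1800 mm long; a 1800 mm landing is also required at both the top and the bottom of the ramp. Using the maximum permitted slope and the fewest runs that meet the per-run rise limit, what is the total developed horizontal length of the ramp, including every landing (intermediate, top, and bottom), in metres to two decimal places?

29.17 m

1441 / 420 = 3.43, so 4 ramp runs are needed. That means 3 intermediate landings.
Horizontal run for 1441 mm of rise at 1:14 is 1441 × 14 = 20174 mm.
3 intermediate landings contribute 3 × 1800 = 5400 mm.
Top and bottom landings: 2 × 1800 = 3600 mm.
Total = 20174 + 5400 + 3600 = 29174 mm.
= 29.17 m.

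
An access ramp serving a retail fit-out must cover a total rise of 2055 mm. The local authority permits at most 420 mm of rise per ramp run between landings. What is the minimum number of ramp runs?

5 runs

2055 / 420 = 4.89, so 5 ramp runs are needed.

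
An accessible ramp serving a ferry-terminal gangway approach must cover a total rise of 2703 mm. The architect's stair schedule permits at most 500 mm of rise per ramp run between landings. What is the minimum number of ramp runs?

2703 / 500 = 5.41, so 6 ramp runs are needed.

6 runs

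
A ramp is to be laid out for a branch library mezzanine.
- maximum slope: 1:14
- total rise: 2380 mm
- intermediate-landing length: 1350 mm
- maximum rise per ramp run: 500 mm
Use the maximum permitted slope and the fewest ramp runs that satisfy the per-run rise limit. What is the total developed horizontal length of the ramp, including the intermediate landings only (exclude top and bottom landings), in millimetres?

38720 mm

2380 / 500 = 4.76, so 5 ramp runs are needed. That means 4 intermediate landings.
Horizontal run for 2380 mm of rise at 1:14 is 2380 × 14 = 33320 mm.
Intermediate landings: 4 × 1350 = 5400 mm.
Total developed length = 33320 + 5400 = 38720 mm.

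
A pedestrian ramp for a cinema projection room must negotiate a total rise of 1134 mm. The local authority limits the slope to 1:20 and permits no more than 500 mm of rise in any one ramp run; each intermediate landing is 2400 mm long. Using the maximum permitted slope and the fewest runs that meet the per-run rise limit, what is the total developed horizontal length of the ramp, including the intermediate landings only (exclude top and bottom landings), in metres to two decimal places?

1134 / 500 = 2.268 → round up to 3 ramp runs. That means 2 intermediate landings.
Ramp run (horizontal) at 1:20: 1134 × 20 = 22680 mm.
Intermediate landings: 2 × 2400 = 4800 mm.
Total developed length = 22680 + 4800 = 27480 mm.
= 27.48 m.

27.48 m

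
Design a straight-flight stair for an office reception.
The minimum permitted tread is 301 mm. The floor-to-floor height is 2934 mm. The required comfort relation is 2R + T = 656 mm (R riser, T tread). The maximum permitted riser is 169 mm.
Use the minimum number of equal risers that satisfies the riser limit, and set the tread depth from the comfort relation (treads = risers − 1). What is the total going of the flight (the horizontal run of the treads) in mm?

2934 / 169 = 17.36, so 18 risers are needed.
Riser R = 2934 / 18 = 163 mm, within the 169 mm limit.
From 2R + T = 656: T = 656 − 326 = 330 mm.
Going = (18 − 1) × 330 = 5610 mm.

5610 mm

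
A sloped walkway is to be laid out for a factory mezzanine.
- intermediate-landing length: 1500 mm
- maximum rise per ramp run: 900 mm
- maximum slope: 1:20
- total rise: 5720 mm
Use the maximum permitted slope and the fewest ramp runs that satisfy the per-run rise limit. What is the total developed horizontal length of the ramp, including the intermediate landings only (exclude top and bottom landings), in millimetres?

123400 mm

5720 / 900 = 6.36, so 7 ramp runs are needed. That means 6 intermediate landings.
Horizontal run for 5720 mm of rise at 1:20 is 5720 × 20 = 114400 mm.
6 intermediate landings contribute 6 × 1500 = 9000 mm.
Developed length = 114400 + 9000 = 123400 mm.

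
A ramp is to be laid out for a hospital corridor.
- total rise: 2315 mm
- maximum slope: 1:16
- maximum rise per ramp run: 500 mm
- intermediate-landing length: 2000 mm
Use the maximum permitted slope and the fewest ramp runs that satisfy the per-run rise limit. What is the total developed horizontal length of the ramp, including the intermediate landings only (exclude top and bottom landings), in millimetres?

45040 mm

⌈2315/500⌉ = 5 ramp runs. That means 4 intermediate landings.
Horizontal run for 2315 mm of rise at 1:16 is 2315 × 16 = 37040 mm.
4 intermediate landings contribute 4 × 2000 = 8000 mm.
Developed length = 37040 + 8000 = 45040 mm.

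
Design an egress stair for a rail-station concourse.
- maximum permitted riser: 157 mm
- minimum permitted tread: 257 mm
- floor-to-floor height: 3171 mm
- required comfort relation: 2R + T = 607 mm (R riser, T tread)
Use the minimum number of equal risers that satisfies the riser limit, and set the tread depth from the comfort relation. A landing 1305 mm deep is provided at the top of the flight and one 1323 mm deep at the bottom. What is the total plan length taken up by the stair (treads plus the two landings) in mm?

8728 mm

3171 / 157 = 20.197 → round up to 21 risers.
Riser R = 3171 / 21 = 151 mm, within the 157 mm limit.
T = 607 − 2·151 = 305 mm, which satisfies the 257 mm minimum.
Treads = 21 − 1 = 20; going = 20 × 305 = 6100 mm.
Enclosure = 6100 + 1305 + 1323 = 8728 mm.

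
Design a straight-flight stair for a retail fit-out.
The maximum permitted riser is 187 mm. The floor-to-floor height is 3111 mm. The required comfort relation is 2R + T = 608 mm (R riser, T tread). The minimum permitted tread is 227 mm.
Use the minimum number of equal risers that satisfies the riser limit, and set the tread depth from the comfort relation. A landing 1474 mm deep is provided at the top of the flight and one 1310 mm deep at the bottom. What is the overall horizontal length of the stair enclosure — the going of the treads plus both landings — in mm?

At most 187 each: 3111/187 = 16.64, giving 17 risers.
R = 3111 ÷ 17 = 183 mm.
Tread T = 608 − 2 × 183 = 242 mm (≥ 227 mm).
Treads = 17 − 1 = 16; going = 16 × 242 = 3872 mm.
Add landings: 3872 + 1474 + 1310 = 6656 mm.

6656 mm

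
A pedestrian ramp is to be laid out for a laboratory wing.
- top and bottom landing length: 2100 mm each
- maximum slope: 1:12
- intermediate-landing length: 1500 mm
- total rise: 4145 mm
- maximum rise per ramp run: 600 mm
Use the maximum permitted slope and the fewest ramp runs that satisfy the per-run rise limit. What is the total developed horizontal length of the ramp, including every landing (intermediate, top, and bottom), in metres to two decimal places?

4145 / 600 = 6.91, so 7 ramp runs are needed. That means 6 intermediate landings.
Ramp run (horizontal) at 1:12: 4145 × 12 = 49740 mm.
6 intermediate landings contribute 6 × 1500 = 9000 mm.
Top and bottom landings: 2 × 2100 = 4200 mm.
Total = 49740 + 9000 + 4200 = 62940 mm.
= 62.94 m.

62.94 m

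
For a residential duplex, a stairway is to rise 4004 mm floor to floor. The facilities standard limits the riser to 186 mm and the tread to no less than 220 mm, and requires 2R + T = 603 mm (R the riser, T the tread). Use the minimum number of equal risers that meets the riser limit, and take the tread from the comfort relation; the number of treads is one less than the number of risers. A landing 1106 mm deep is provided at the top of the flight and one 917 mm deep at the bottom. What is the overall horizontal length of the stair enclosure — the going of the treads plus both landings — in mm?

7042 mm

4004 / 186 = 21.527 → round up to 22 risers.
R = 4004 ÷ 22 = 182 mm.
Tread T = 603 − 2 × 182 = 239 mm (≥ 220 mm).
Going = (22 − 1) × 239 = 5019 mm.
Add landings: 5019 + 1106 + 917 = 7042 mm.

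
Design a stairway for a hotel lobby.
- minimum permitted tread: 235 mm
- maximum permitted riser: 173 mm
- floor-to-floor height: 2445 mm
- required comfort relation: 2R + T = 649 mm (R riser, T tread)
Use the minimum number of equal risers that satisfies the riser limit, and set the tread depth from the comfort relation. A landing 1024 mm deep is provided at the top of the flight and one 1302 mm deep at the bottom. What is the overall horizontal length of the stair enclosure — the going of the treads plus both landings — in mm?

2445 / 173 = 14.13, so 15 risers are needed.
Each riser is 2445/15 = 163 mm (≤ 173 mm).
From 2R + T = 649: T = 649 − 326 = 323 mm.
Going = (15 − 1) × 323 = 4522 mm.
Add landings: 4522 + 1024 + 1302 = 6848 mm.

6848 mm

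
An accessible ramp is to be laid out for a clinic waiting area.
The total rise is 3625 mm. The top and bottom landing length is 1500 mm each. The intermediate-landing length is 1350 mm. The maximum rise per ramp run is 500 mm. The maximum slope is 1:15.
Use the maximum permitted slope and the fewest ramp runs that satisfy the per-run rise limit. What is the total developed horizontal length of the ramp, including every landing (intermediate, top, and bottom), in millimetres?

66825 mm

3625 / 500 = 7.25, so 8 ramp runs are needed. That means 7 intermediate landings.
Horizontal run for 3625 mm of rise at 1:15 is 3625 × 15 = 54375 mm.
7 intermediate landings contribute 7 × 1350 = 9450 mm.
Top and bottom landings: 2 × 1500 = 3000 mm.
Total = 54375 + 9450 + 3000 = 66825 mm.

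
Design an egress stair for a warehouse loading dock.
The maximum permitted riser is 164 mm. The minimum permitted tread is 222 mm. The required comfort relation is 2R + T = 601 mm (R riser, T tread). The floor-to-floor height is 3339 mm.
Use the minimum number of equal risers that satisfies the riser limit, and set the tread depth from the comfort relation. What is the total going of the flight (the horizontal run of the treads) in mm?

5660 mm

At most 164 each: 3339/164 = 20.36, giving 21 risers.
Each riser is 3339/21 = 159 mm (≤ 164 mm).
T = 601 − 2·159 = 283 mm, which satisfies the 222 mm minimum.
Treads = 21 − 1 = 20; going = 20 × 283 = 5660 mm.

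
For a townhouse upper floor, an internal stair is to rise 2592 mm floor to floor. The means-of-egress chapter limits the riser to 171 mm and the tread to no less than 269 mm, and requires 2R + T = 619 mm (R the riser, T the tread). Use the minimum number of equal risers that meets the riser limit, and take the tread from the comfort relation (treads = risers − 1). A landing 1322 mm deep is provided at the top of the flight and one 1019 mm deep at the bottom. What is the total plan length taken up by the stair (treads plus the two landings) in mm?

2592 / 171 = 15.158 → round up to 16 risers.
R = 2592 ÷ 16 = 162 mm.
From 2R + T = 619: T = 619 − 324 = 295 mm.
16 risers give 15 treads; going = 15 × 295 = 4425 mm.
Add landings: 4425 + 1322 + 1019 = 6766 mm.

6766 mm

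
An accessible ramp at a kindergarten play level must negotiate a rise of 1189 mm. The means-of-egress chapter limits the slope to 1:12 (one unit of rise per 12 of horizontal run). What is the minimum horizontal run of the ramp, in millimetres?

14268 mm

At 1:12 the run is 12 × 1189 = 14268 mm.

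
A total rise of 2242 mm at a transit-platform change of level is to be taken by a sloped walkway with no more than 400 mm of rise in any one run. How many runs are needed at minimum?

At most 400 each: 2242/400 = 5.61, giving 6 ramp runs.

6 runs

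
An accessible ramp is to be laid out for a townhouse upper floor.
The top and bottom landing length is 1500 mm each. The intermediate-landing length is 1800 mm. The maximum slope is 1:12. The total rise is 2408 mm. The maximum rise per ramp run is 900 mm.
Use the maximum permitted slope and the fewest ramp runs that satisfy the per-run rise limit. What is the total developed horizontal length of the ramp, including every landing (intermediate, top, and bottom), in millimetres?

⌈2408/900⌉ = 3 ramp runs. That means 2 intermediate landings.
Horizontal run for 2408 mm of rise at 1:12 is 2408 × 12 = 28896 mm.
Intermediate landings: 2 × 1800 = 3600 mm.
Top and bottom landings: 2 × 1500 = 3000 mm.
Total = 28896 + 3600 + 3000 = 35496 mm.

35496 mm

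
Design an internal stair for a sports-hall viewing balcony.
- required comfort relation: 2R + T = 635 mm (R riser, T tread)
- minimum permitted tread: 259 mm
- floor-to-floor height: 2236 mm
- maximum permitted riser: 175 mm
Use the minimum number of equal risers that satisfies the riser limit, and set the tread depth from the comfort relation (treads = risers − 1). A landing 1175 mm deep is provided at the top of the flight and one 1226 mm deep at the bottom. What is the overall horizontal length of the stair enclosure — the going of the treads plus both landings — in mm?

⌈2236/175⌉ = 13 risers.
Each riser is 2236/13 = 172 mm (≤ 175 mm).
Tread T = 635 − 2 × 172 = 291 mm (≥ 259 mm).
Treads = 13 − 1 = 12; going = 12 × 291 = 3492 mm.
Add landings: 3492 + 1175 + 1226 = 5893 mm.

5893 mm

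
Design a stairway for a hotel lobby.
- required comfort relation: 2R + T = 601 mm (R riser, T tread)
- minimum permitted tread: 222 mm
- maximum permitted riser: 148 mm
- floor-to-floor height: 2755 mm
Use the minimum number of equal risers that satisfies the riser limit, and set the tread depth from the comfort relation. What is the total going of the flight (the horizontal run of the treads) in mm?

5598 mm

2755 / 148 = 18.61, so 19 risers are needed.
Riser R = 2755 / 19 = 145 mm, within the 148 mm limit.
From 2R + T = 601: T = 601 − 290 = 311 mm.
19 risers give 18 treads; going = 18 × 311 = 5598 mm.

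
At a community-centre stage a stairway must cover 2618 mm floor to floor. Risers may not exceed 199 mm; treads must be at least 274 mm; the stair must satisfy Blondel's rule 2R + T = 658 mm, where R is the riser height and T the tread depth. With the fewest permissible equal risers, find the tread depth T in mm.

284 mm

⌈2618/199⌉ = 14 risers.
Each riser is 2618/14 = 187 mm (≤ 199 mm).
T = 658 − 2·187 = 284 mm, which satisfies the 274 mm minimum.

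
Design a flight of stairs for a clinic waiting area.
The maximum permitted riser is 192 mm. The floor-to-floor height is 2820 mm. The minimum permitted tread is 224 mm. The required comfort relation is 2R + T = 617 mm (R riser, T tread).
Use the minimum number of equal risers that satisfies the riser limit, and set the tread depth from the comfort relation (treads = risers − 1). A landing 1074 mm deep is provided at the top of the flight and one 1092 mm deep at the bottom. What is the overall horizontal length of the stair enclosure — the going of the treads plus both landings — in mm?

At most 192 each: 2820/192 = 14.69, giving 15 risers.
Riser R = 2820 / 15 = 188 mm, within the 192 mm limit.
T = 617 − 2·188 = 241 mm, which satisfies the 224 mm minimum.
15 risers give 14 treads; going = 14 × 241 = 3374 mm.
Enclosure = 3374 + 1074 + 1092 = 5540 mm.

5540 mm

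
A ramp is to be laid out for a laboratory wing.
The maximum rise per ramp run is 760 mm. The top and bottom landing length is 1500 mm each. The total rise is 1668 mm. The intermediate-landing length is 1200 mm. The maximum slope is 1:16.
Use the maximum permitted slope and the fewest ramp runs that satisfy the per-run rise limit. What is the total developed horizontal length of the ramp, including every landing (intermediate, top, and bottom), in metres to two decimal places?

32.09 m

1668 / 760 = 2.195 → round up to 3 ramp runs. That means 2 intermediate landings.
Horizontal run for 1668 mm of rise at 1:16 is 1668 × 16 = 26688 mm.
2 intermediate landings contribute 2 × 1200 = 2400 mm.
Top and bottom landings: 2 × 1500 = 3000 mm.
Total = 26688 + 2400 + 3000 = 32088 mm.
= 32.09 m.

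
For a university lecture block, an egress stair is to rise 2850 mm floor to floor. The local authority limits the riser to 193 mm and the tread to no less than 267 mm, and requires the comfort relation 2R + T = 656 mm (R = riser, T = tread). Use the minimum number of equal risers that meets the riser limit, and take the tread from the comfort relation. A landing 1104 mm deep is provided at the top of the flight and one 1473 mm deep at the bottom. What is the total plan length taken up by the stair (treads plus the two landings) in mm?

6441 mm

2850 / 193 = 14.77, so 15 risers are needed.
Each riser is 2850/15 = 190 mm (≤ 193 mm).
T = 656 − 2·190 = 276 mm, which satisfies the 267 mm minimum.
Treads = 15 − 1 = 14; going = 14 × 276 = 3864 mm.
Enclosure = 3864 + 1104 + 1473 = 6441 mm.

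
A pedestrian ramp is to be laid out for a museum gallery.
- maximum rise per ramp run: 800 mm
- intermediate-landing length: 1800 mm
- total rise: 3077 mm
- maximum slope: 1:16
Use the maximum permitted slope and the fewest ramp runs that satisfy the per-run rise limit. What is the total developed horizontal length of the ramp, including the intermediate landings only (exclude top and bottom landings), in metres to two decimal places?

At most 800 each: 3077/800 = 3.85, giving 4 ramp runs. That means 3 intermediate landings.
Horizontal run for 3077 mm of rise at 1:16 is 3077 × 16 = 49232 mm.
Intermediate landings: 3 × 1800 = 5400 mm.
Developed length = 49232 + 5400 = 54632 mm.
= 54.63 m.

54.63 m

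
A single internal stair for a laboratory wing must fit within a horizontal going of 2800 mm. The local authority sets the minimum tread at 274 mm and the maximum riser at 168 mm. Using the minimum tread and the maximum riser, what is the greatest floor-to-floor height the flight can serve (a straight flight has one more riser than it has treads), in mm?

Treads that fit: ⌊2800 / 274⌋ = 10.
Risers = treads + 1 = 11.
Maximum height = 11 × 168 = 1848 mm.

1848 mm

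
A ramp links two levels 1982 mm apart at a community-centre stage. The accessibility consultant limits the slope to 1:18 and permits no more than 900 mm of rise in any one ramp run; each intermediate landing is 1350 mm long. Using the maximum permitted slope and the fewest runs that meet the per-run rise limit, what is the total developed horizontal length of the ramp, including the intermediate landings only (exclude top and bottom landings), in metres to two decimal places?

At most 900 each: 1982/900 = 2.20, giving 3 ramp runs. That means 2 intermediate landings.
Ramp run (horizontal) at 1:18: 1982 × 18 = 35676 mm.
Intermediate landings: 2 × 1350 = 2700 mm.
Developed length = 35676 + 2700 = 38376 mm.
= 38.38 m.

38.38 m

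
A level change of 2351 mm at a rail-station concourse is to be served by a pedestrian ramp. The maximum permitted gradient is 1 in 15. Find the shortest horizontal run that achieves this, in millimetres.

35265 mm

At 1:15 the run is 15 × 2351 = 35265 mm.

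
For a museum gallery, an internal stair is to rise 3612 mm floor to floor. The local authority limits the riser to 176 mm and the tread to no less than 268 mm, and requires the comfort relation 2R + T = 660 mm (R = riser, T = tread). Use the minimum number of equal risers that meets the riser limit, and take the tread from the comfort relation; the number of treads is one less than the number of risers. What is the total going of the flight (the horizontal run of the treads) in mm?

6320 mm

⌈3612/176⌉ = 21 risers.
Riser R = 3612 / 21 = 172 mm, within the 176 mm limit.
T = 660 − 2·172 = 316 mm, which satisfies the 268 mm minimum.
21 risers give 20 treads; going = 20 × 316 = 6320 mm.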